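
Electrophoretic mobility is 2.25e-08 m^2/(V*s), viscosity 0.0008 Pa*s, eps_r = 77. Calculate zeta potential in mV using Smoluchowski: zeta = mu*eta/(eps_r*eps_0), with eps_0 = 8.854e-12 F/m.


Smoluchowski equation: zeta = mu * eta / (eps_r * eps_0)
zeta = 2.25e-08 * 0.0008 / (77 * 8.854e-12)
zeta = 0.026402 V = 26.4 mV

26.4


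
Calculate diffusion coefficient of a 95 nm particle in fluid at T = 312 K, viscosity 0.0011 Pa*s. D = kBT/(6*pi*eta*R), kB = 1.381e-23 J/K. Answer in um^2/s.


Radius R = 95/2 = 47.5 nm = 4.75e-08 m
D = kB*T / (6*pi*eta*R)
D = 1.381e-23 * 312 / (6 * pi * 0.0011 * 4.75e-08)
D = 4.37483e-12 m^2/s = 4.375 um^2/s

4.375


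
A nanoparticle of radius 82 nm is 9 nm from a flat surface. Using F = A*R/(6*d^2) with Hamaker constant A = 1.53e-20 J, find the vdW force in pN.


Convert to SI: R = 82 nm = 8.2e-08 m, d = 9 nm = 9e-09 m
F = A * R / (6 * d^2)
F = 1.53e-20 * 8.2e-08 / (6 * (9e-09)^2)
F = 2.58148e-12 N = 2.581 pN

2.581


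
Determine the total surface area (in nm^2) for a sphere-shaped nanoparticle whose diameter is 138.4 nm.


Radius r = 138.4/2 = 69.2 nm
Surface area SA = 4 * pi * r^2
SA = 4 * pi * (69.2)^2
SA = 60175.82 nm^2

60175.82


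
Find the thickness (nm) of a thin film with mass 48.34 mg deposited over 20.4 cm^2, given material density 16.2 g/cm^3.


Convert: m = 48.34 mg = 4.8340e-05 kg, A = 20.4 cm^2 = 2.0400e-03 m^2, rho = 16.2 g/cm^3 = 16200 kg/m^3
t = m / (A * rho)
t = 4.8340e-05 / (2.0400e-03 * 16200)
t = 1.4627e-06 m = 1462.7 nm

1462.7


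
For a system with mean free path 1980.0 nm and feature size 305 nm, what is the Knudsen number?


Knudsen number Kn = lambda / L
Kn = 1980.0 / 305
Kn = 6.4918

6.4918


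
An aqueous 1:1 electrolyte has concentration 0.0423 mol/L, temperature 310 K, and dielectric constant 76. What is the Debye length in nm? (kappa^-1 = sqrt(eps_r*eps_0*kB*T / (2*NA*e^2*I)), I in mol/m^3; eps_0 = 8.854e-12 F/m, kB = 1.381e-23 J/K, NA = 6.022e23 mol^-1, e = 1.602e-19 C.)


Ionic strength I = 0.0423 * 1^2 * 1000 = 42.3 mol/m^3
kappa^-1 = sqrt(76 * 8.854e-12 * 1.381e-23 * 310 / (2 * 6.022e23 * (1.602e-19)^2 * 42.3))
kappa^-1 = 1.484 nm

1.484


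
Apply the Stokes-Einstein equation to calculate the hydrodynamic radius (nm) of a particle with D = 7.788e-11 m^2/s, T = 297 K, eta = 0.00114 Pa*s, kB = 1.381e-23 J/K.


Stokes-Einstein: R = kB*T / (6*pi*eta*D)
R = 1.381e-23 * 297 / (6 * pi * 0.00114 * 7.788e-11)
R = 2.45086e-09 m = 2.45 nm

2.45


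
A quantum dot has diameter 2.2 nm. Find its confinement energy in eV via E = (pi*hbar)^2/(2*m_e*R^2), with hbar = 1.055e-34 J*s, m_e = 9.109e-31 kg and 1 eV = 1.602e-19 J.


Radius R = 2.2/2 = 1.1 nm = 1.1e-09 m
E = (pi * 1.055e-34)^2 / (2 * 9.109e-31 * (1.1e-09)^2)
E(J) = 4.98332e-20
E = E(J) / 1.602e-19 = 0.3111 eV

0.3111


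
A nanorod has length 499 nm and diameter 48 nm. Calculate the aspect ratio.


Aspect ratio AR = length / diameter
AR = 499 / 48
AR = 10.4

10.4


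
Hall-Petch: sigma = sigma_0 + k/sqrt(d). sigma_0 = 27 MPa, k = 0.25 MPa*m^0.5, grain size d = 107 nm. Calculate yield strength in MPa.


d = 107 nm = 1.07e-07 m
sqrt(d) = 0.0003271085
Hall-Petch contribution = k / sqrt(d) = 0.25 / 0.0003271085 = 764.3 MPa
sigma = sigma_0 + k/sqrt(d) = 27 + 764.3 = 791.3 MPa

791.3


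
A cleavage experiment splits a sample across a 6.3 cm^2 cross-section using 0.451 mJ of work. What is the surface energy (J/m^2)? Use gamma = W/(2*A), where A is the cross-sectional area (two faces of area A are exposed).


Convert: A = 6.3 cm^2 = 0.00063 m^2, W = 0.451 mJ = 0.000451 J
Cleaving exposes two faces of area A, so total new surface = 2*A and gamma = W / (2*A)
gamma = 0.000451 / (2 * 0.00063)
gamma = 0.358 J/m^2

0.358


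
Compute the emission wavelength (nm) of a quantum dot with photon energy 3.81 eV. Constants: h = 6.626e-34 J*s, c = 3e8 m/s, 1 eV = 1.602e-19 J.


Convert energy: E = 3.81 eV = 3.81 * 1.602e-19 = 6.10362e-19 J
lambda = h*c / E = 6.626e-34 * 3e8 / 6.10362e-19
lambda = 3.25676e-07 m = 325.7 nm

325.7


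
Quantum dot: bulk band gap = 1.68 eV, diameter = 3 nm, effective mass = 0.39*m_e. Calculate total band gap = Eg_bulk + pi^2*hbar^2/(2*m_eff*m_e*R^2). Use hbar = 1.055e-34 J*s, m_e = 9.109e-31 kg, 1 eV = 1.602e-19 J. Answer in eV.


Radius R = 3/2 nm = 1.5e-09 m
Confinement energy dE = pi^2 * hbar^2 / (2 * m_eff * m_e * R^2)
dE = pi^2 * (1.055e-34)^2 / (2 * 0.39 * 9.109e-31 * (1.5e-09)^2) J, divided by 1.602e-19 J/eV
dE = 0.4289 eV
Total band gap = E_g(bulk) + dE = 1.68 + 0.4289 = 2.1089 eV

2.1089


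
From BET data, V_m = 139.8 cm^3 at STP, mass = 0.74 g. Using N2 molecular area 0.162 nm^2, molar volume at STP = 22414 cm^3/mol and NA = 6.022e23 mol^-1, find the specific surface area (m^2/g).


Number of moles in monolayer = V_m / 22414 = 139.8 / 22414 = 0.00623717
Number of molecules = moles * NA = 0.00623717 * 6.022e23
SA = molecules * sigma / mass
SA = (139.8 / 22414) * 6.022e23 * 0.162e-18 / 0.74
SA = 822.3 m^2/g

822.3


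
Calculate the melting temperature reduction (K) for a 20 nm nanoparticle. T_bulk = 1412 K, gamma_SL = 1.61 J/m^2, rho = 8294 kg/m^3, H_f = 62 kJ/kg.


Radius R = 20/2 = 10 nm = 1e-08 m
Convert H_f = 62 kJ/kg = 62000 J/kg
dT = 2 * gamma_SL * T_bulk / (rho * H_f * R)
dT = 2 * 1.61 * 1412 / (8294 * 62000 * 1e-08)
dT = 884.2 K

884.2


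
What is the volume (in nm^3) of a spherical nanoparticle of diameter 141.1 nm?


Radius r = 141.1/2 = 70.55 nm
Volume V = (4/3) * pi * r^3
V = (4/3) * pi * (70.55)^3
V = 1470888.2 nm^3

1470888.2


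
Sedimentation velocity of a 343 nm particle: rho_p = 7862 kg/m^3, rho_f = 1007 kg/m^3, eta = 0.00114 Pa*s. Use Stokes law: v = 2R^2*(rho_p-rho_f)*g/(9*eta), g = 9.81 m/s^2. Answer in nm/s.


Radius R = 343/2 nm = 1.715e-07 m
Density difference = 7862 - 1007 = 6855 kg/m^3
v = 2 * R^2 * (rho_p - rho_f) * g / (9 * eta)
v = 2 * (1.715e-07)^2 * 6855 * 9.81 / (9 * 0.00114)
v = 3.85556e-07 m/s = 385.5559 nm/s

385.5559


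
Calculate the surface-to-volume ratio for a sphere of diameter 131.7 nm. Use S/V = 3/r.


Radius r = 131.7/2 = 65.85 nm
S/V = 3 / r = 3 / 65.85
S/V = 0.0456 nm^-1

0.0456


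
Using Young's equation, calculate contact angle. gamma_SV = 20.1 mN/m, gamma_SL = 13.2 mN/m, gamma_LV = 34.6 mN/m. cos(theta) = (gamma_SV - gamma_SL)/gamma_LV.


cos(theta) = (gamma_SV - gamma_SL) / gamma_LV
cos(theta) = (20.1 - 13.2) / 34.6
cos(theta) = 0.199422
theta = arccos(0.199422) = 78.5 degrees

78.5


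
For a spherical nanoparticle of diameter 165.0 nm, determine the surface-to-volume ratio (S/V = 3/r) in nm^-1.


Radius r = 165.0/2 = 82.5 nm
S/V = 3 / r = 3 / 82.5
S/V = 0.0364 nm^-1

0.0364


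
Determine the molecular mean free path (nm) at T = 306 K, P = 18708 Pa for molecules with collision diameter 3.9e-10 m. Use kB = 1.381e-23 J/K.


Mean free path: lambda = kB*T / (sqrt(2) * pi * d^2 * P)
lambda = 1.381e-23 * 306 / (sqrt(2) * pi * (3.9e-10)^2 * 18708)
lambda = 3.34267e-07 m
lambda = 334.27 nm

334.27


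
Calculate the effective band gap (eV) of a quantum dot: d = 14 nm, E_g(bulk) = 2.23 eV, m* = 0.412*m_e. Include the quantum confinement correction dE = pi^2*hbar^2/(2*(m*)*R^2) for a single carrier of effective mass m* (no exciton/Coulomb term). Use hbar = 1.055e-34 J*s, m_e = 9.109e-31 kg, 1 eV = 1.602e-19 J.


Radius R = 14/2 nm = 7e-09 m
Confinement energy dE = pi^2 * hbar^2 / (2 * m_eff * m_e * R^2)
dE = pi^2 * (1.055e-34)^2 / (2 * 0.412 * 9.109e-31 * (7e-09)^2) J, divided by 1.602e-19 J/eV
dE = 0.0186 eV
Total band gap = E_g(bulk) + dE = 2.23 + 0.0186 = 2.2486 eV

2.2486


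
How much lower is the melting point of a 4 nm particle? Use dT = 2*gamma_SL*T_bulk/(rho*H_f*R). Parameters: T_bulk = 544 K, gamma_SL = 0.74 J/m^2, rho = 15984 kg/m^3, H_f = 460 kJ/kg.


Radius R = 4/2 = 2 nm = 2e-09 m
Convert H_f = 460 kJ/kg = 460000 J/kg
dT = 2 * gamma_SL * T_bulk / (rho * H_f * R)
dT = 2 * 0.74 * 544 / (15984 * 460000 * 2e-09)
dT = 54.8 K

54.8


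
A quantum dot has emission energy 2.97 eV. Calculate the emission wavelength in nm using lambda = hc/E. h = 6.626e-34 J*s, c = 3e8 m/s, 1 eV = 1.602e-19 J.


Convert energy: E = 2.97 eV = 2.97 * 1.602e-19 = 4.75794e-19 J
lambda = h*c / E = 6.626e-34 * 3e8 / 4.75794e-19
lambda = 4.17786e-07 m = 417.8 nm

417.8


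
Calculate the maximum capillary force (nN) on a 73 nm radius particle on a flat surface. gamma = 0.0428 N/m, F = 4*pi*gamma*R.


Convert radius: R = 73 nm = 7.3e-08 m
F = 4 * pi * gamma * R
F = 4 * pi * 0.0428 * 7.3e-08
F = 3.92624e-08 N = 39.2624 nN

39.2624


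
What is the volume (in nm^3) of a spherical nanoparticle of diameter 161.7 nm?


Radius r = 161.7/2 = 80.85 nm
Volume V = (4/3) * pi * r^3
V = (4/3) * pi * (80.85)^3
V = 2213750.55 nm^3

2213750.55


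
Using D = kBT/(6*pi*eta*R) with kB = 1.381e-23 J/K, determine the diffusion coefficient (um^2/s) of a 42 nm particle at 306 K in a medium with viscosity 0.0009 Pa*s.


Radius R = 42/2 = 21 nm = 2.1e-08 m
D = kB*T / (6*pi*eta*R)
D = 1.381e-23 * 306 / (6 * pi * 0.0009 * 2.1e-08)
D = 1.18618e-11 m^2/s = 11.862 um^2/s

11.862


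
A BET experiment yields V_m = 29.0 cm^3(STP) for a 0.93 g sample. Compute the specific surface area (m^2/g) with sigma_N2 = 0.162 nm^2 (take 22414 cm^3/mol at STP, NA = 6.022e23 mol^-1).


Number of moles in monolayer = V_m / 22414 = 29.0 / 22414 = 0.00129383
Number of molecules = moles * NA = 0.00129383 * 6.022e23
SA = molecules * sigma / mass
SA = (29.0 / 22414) * 6.022e23 * 0.162e-18 / 0.93
SA = 135.7 m^2/g

135.7


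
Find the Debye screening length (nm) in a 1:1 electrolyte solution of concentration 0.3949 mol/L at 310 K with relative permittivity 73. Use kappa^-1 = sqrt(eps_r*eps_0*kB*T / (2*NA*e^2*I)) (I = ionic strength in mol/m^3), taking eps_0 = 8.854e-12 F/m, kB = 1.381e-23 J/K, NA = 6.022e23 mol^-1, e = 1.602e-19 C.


Ionic strength I = 0.3949 * 1^2 * 1000 = 394.9 mol/m^3
kappa^-1 = sqrt(73 * 8.854e-12 * 1.381e-23 * 310 / (2 * 6.022e23 * (1.602e-19)^2 * 394.9))
kappa^-1 = 0.476 nm

0.476


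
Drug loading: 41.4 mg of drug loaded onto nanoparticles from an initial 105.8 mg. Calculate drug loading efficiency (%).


Drug loading efficiency = (drug loaded / drug initial) * 100
DLE = 41.4 / 105.8 * 100
DLE = 0.3913 * 100
DLE = 39.13%

39.13


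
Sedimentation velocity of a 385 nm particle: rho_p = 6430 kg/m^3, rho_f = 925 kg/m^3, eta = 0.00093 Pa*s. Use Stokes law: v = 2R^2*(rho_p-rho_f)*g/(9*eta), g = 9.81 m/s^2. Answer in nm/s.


Radius R = 385/2 nm = 1.925e-07 m
Density difference = 6430 - 925 = 5505 kg/m^3
v = 2 * R^2 * (rho_p - rho_f) * g / (9 * eta)
v = 2 * (1.925e-07)^2 * 5505 * 9.81 / (9 * 0.00093)
v = 4.78181e-07 m/s = 478.181 nm/s

478.181


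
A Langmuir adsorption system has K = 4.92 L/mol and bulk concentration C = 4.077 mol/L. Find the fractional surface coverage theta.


Langmuir isotherm: theta = K*C / (1 + K*C)
K*C = 4.92 * 4.077 = 20.05884
theta = 20.05884 / (1 + 20.05884) = 20.05884 / 21.05884
theta = 0.9525

0.9525


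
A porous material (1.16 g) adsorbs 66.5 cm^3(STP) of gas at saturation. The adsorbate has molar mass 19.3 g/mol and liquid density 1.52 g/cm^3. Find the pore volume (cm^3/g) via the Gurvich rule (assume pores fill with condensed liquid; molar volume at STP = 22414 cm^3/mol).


Moles adsorbed n = V_ads / 22414 = 66.5 / 22414 = 2.966896e-03 mol
Liquid volume V_liq = n * M / rho_liq = 2.966896e-03 * 19.3 / 1.52 = 0.03767 cm^3
Specific pore volume V_pore = V_liq / m_sample = 0.03767 / 1.16
V_pore = 0.0325 cm^3/g

0.0325


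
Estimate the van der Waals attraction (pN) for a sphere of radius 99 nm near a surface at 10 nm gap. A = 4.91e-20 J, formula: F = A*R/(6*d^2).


Convert to SI: R = 99 nm = 9.9e-08 m, d = 10 nm = 1e-08 m
F = A * R / (6 * d^2)
F = 4.91e-20 * 9.9e-08 / (6 * (1e-08)^2)
F = 8.1015e-12 N = 8.101 pN

8.101


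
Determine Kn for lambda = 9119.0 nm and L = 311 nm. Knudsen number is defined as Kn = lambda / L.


Knudsen number Kn = lambda / L
Kn = 9119.0 / 311
Kn = 29.3215

29.3215


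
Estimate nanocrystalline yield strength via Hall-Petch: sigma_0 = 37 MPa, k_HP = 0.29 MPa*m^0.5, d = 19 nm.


d = 19 nm = 1.9e-08 m
sqrt(d) = 0.0001378405
Hall-Petch contribution = k / sqrt(d) = 0.29 / 0.0001378405 = 2103.9 MPa
sigma = sigma_0 + k/sqrt(d) = 37 + 2103.9 = 2140.9 MPa

2140.9


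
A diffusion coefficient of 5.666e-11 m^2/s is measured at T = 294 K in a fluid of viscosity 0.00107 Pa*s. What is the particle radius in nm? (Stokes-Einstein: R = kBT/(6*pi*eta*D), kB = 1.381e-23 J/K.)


Stokes-Einstein: R = kB*T / (6*pi*eta*D)
R = 1.381e-23 * 294 / (6 * pi * 0.00107 * 5.666e-11)
R = 3.55287e-09 m = 3.55 nm

3.55


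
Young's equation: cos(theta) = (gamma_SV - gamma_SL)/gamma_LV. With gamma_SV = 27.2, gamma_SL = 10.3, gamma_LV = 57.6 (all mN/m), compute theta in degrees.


cos(theta) = (gamma_SV - gamma_SL) / gamma_LV
cos(theta) = (27.2 - 10.3) / 57.6
cos(theta) = 0.293403
theta = arccos(0.293403) = 72.94 degrees

72.94


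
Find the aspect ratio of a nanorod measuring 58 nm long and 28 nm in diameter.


Aspect ratio AR = length / diameter
AR = 58 / 28
AR = 2.07

2.07


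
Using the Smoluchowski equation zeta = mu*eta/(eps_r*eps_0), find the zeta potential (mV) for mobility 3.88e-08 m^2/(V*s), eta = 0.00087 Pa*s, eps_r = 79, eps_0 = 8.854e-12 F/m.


Smoluchowski equation: zeta = mu * eta / (eps_r * eps_0)
zeta = 3.88e-08 * 0.00087 / (79 * 8.854e-12)
zeta = 0.04826 V = 48.26 mV

48.26


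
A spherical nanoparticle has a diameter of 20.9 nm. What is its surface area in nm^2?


Radius r = 20.9/2 = 10.45 nm
Surface area SA = 4 * pi * r^2
SA = 4 * pi * (10.45)^2
SA = 1372.28 nm^2

1372.28


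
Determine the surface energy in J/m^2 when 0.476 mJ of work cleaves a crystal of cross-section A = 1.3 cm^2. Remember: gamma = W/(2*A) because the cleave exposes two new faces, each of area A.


Convert: A = 1.3 cm^2 = 0.00013 m^2, W = 0.476 mJ = 0.000476 J
Cleaving exposes two faces of area A, so total new surface = 2*A and gamma = W / (2*A)
gamma = 0.000476 / (2 * 0.00013)
gamma = 1.831 J/m^2

1.831


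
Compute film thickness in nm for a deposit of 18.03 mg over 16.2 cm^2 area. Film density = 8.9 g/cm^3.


Convert: m = 18.03 mg = 1.8030e-05 kg, A = 16.2 cm^2 = 1.6200e-03 m^2, rho = 8.9 g/cm^3 = 8900 kg/m^3
t = m / (A * rho)
t = 1.8030e-05 / (1.6200e-03 * 8900)
t = 1.2505e-06 m = 1250.5 nm

1250.5


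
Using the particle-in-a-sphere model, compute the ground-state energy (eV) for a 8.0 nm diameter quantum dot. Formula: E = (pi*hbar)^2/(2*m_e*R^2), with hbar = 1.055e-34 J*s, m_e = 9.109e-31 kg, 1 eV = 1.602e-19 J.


Radius R = 8.0/2 = 4 nm = 4e-09 m
E = (pi * 1.055e-34)^2 / (2 * 9.109e-31 * (4e-09)^2)
E(J) = 3.76863e-21
E = E(J) / 1.602e-19 = 0.0235 eV

0.0235


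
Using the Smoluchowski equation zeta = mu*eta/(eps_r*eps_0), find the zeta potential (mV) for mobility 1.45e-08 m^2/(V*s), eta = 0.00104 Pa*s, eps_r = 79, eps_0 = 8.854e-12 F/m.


Smoluchowski equation: zeta = mu * eta / (eps_r * eps_0)
zeta = 1.45e-08 * 0.00104 / (79 * 8.854e-12)
zeta = 0.021559 V = 21.56 mV

21.56


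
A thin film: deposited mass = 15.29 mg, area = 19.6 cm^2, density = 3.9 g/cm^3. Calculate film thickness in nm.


Convert: m = 15.29 mg = 1.5290e-05 kg, A = 19.6 cm^2 = 1.9600e-03 m^2, rho = 3.9 g/cm^3 = 3900 kg/m^3
t = m / (A * rho)
t = 1.5290e-05 / (1.9600e-03 * 3900)
t = 2.0003e-06 m = 2000.3 nm

2000.3


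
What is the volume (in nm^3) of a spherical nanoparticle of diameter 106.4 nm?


Radius r = 106.4/2 = 53.2 nm
Volume V = (4/3) * pi * r^3
V = (4/3) * pi * (53.2)^3
V = 630700.98 nm^3

630700.98


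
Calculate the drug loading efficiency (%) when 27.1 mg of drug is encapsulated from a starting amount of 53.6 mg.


Drug loading efficiency = (drug loaded / drug initial) * 100
DLE = 27.1 / 53.6 * 100
DLE = 0.5056 * 100
DLE = 50.56%

50.56


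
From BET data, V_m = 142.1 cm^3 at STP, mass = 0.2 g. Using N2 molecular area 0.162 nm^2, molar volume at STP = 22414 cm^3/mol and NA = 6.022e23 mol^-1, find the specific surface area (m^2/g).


Number of moles in monolayer = V_m / 22414 = 142.1 / 22414 = 0.00633979
Number of molecules = moles * NA = 0.00633979 * 6.022e23
SA = molecules * sigma / mass
SA = (142.1 / 22414) * 6.022e23 * 0.162e-18 / 0.2
SA = 3092.4 m^2/g

3092.4


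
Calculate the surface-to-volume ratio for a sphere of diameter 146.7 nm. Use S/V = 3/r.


Radius r = 146.7/2 = 73.35 nm
S/V = 3 / r = 3 / 73.35
S/V = 0.0409 nm^-1

0.0409


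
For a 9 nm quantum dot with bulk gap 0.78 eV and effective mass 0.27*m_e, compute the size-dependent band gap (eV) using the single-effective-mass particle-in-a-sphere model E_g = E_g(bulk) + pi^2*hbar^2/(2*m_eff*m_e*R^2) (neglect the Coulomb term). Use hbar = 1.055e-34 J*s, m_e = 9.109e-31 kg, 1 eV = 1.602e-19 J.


Radius R = 9/2 nm = 4.5e-09 m
Confinement energy dE = pi^2 * hbar^2 / (2 * m_eff * m_e * R^2)
dE = pi^2 * (1.055e-34)^2 / (2 * 0.27 * 9.109e-31 * (4.5e-09)^2) J, divided by 1.602e-19 J/eV
dE = 0.0688 eV
Total band gap = E_g(bulk) + dE = 0.78 + 0.0688 = 0.8488 eV

0.8488


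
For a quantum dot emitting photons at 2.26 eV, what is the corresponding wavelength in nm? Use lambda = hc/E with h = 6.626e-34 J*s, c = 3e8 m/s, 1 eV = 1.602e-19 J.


Convert energy: E = 2.26 eV = 2.26 * 1.602e-19 = 3.62052e-19 J
lambda = h*c / E = 6.626e-34 * 3e8 / 3.62052e-19
lambda = 5.49037e-07 m = 549.0 nm

549.0


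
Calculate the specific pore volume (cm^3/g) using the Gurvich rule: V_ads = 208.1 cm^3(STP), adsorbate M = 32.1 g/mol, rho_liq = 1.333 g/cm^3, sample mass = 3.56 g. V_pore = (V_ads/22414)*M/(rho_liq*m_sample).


Moles adsorbed n = V_ads / 22414 = 208.1 / 22414 = 9.284376e-03 mol
Liquid volume V_liq = n * M / rho_liq = 9.284376e-03 * 32.1 / 1.333 = 0.22358 cm^3
Specific pore volume V_pore = V_liq / m_sample = 0.22358 / 3.56
V_pore = 0.0628 cm^3/g

0.0628


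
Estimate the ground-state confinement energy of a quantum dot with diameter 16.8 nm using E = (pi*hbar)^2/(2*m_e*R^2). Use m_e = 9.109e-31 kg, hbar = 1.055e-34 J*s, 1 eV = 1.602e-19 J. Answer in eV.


Radius R = 16.8/2 = 8.4 nm = 8.4e-09 m
E = (pi * 1.055e-34)^2 / (2 * 9.109e-31 * (8.4e-09)^2)
E(J) = 8.54566e-22
E = E(J) / 1.602e-19 = 0.0053 eV

0.0053


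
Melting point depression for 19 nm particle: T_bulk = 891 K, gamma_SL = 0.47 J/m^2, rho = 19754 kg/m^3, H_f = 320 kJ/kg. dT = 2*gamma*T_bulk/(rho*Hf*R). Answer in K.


Radius R = 19/2 = 9.5 nm = 9.5e-09 m
Convert H_f = 320 kJ/kg = 320000 J/kg
dT = 2 * gamma_SL * T_bulk / (rho * H_f * R)
dT = 2 * 0.47 * 891 / (19754 * 320000 * 9.5e-09)
dT = 13.9 K

13.9


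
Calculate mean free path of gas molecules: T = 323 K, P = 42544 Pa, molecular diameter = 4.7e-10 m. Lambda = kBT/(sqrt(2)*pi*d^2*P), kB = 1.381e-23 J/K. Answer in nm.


Mean free path: lambda = kB*T / (sqrt(2) * pi * d^2 * P)
lambda = 1.381e-23 * 323 / (sqrt(2) * pi * (4.7e-10)^2 * 42544)
lambda = 1.06831e-07 m
lambda = 106.83 nm

106.83


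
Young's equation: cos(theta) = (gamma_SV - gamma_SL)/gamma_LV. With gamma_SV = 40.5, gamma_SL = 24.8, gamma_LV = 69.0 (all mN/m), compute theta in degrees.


cos(theta) = (gamma_SV - gamma_SL) / gamma_LV
cos(theta) = (40.5 - 24.8) / 69.0
cos(theta) = 0.227536
theta = arccos(0.227536) = 76.85 degrees

76.85


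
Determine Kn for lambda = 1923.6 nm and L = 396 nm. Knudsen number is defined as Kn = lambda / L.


Knudsen number Kn = lambda / L
Kn = 1923.6 / 396
Kn = 4.8576

4.8576


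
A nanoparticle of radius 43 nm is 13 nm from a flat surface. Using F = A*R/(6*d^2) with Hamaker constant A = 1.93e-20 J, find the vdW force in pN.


Convert to SI: R = 43 nm = 4.3e-08 m, d = 13 nm = 1.3e-08 m
F = A * R / (6 * d^2)
F = 1.93e-20 * 4.3e-08 / (6 * (1.3e-08)^2)
F = 8.18442e-13 N = 0.818 pN

0.818


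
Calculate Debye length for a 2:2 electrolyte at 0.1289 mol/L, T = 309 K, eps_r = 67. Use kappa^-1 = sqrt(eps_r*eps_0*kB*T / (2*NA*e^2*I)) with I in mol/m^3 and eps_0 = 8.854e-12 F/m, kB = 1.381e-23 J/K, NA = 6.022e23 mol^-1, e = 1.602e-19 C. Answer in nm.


Ionic strength I = 0.1289 * 2^2 * 1000 = 515.6 mol/m^3
kappa^-1 = sqrt(67 * 8.854e-12 * 1.381e-23 * 309 / (2 * 6.022e23 * (1.602e-19)^2 * 515.6))
kappa^-1 = 0.399 nm

0.399


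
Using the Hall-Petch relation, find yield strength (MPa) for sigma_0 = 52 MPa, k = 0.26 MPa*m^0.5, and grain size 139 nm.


d = 139 nm = 1.39e-07 m
sqrt(d) = 0.000372827
Hall-Petch contribution = k / sqrt(d) = 0.26 / 0.000372827 = 697.4 MPa
sigma = sigma_0 + k/sqrt(d) = 52 + 697.4 = 749.4 MPa

749.4


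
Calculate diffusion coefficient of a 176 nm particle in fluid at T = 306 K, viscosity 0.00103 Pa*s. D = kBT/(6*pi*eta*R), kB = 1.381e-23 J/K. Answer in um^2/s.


Radius R = 176/2 = 88 nm = 8.8e-08 m
D = kB*T / (6*pi*eta*R)
D = 1.381e-23 * 306 / (6 * pi * 0.00103 * 8.8e-08)
D = 2.4734e-12 m^2/s = 2.473 um^2/s

2.473


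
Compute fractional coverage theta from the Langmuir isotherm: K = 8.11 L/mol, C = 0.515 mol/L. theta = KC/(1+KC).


Langmuir isotherm: theta = K*C / (1 + K*C)
K*C = 8.11 * 0.515 = 4.17665
theta = 4.17665 / (1 + 4.17665) = 4.17665 / 5.17665
theta = 0.8068

0.8068


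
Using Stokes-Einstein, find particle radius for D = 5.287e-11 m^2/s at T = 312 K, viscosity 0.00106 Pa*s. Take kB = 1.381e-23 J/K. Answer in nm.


Stokes-Einstein: R = kB*T / (6*pi*eta*D)
R = 1.381e-23 * 312 / (6 * pi * 0.00106 * 5.287e-11)
R = 4.0788e-09 m = 4.08 nm

4.08


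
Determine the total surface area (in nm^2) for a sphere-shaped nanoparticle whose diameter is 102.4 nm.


Radius r = 102.4/2 = 51.2 nm
Surface area SA = 4 * pi * r^2
SA = 4 * pi * (51.2)^2
SA = 32941.99 nm^2

32941.99


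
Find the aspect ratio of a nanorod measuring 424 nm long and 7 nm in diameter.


Aspect ratio AR = length / diameter
AR = 424 / 7
AR = 60.57

60.57


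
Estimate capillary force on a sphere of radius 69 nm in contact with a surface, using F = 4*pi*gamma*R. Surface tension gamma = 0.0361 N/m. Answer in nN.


Convert radius: R = 69 nm = 6.9e-08 m
F = 4 * pi * gamma * R
F = 4 * pi * 0.0361 * 6.9e-08
F = 3.13016e-08 N = 31.3016 nN

31.3016


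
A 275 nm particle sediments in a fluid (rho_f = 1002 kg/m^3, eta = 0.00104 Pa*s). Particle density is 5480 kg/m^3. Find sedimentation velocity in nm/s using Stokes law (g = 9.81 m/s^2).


Radius R = 275/2 nm = 1.375e-07 m
Density difference = 5480 - 1002 = 4478 kg/m^3
v = 2 * R^2 * (rho_p - rho_f) * g / (9 * eta)
v = 2 * (1.375e-07)^2 * 4478 * 9.81 / (9 * 0.00104)
v = 1.77465e-07 m/s = 177.465 nm/s

177.465


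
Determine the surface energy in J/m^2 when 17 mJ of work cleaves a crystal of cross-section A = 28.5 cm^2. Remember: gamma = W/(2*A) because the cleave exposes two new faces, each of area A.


Convert: A = 28.5 cm^2 = 0.00285 m^2, W = 17 mJ = 0.017 J
Cleaving exposes two faces of area A, so total new surface = 2*A and gamma = W / (2*A)
gamma = 0.017 / (2 * 0.00285)
gamma = 2.982 J/m^2

2.982


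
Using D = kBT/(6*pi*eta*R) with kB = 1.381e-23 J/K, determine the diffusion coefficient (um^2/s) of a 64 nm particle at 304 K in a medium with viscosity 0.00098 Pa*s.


Radius R = 64/2 = 32 nm = 3.2e-08 m
D = kB*T / (6*pi*eta*R)
D = 1.381e-23 * 304 / (6 * pi * 0.00098 * 3.2e-08)
D = 7.10215e-12 m^2/s = 7.102 um^2/s

7.102


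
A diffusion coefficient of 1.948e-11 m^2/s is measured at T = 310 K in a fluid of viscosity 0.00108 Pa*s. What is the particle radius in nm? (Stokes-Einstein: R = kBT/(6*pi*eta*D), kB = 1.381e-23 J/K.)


Stokes-Einstein: R = kB*T / (6*pi*eta*D)
R = 1.381e-23 * 310 / (6 * pi * 0.00108 * 1.948e-11)
R = 1.07955e-08 m = 10.8 nm

10.8


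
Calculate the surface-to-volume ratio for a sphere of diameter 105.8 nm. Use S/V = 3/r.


Radius r = 105.8/2 = 52.9 nm
S/V = 3 / r = 3 / 52.9
S/V = 0.0567 nm^-1

0.0567


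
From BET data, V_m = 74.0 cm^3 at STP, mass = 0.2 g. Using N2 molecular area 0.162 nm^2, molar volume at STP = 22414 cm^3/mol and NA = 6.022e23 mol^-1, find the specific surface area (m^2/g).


Number of moles in monolayer = V_m / 22414 = 74.0 / 22414 = 0.00330151
Number of molecules = moles * NA = 0.00330151 * 6.022e23
SA = molecules * sigma / mass
SA = (74.0 / 22414) * 6.022e23 * 0.162e-18 / 0.2
SA = 1610.4 m^2/g

1610.4


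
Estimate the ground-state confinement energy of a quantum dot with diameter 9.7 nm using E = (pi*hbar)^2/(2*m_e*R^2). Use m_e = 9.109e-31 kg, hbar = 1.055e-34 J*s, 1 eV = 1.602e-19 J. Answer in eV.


Radius R = 9.7/2 = 4.85 nm = 4.85e-09 m
E = (pi * 1.055e-34)^2 / (2 * 9.109e-31 * (4.85e-09)^2)
E(J) = 2.56342e-21
E = E(J) / 1.602e-19 = 0.016 eV

0.016


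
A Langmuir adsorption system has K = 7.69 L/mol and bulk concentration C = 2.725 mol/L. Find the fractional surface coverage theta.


Langmuir isotherm: theta = K*C / (1 + K*C)
K*C = 7.69 * 2.725 = 20.95525
theta = 20.95525 / (1 + 20.95525) = 20.95525 / 21.95525
theta = 0.9545

0.9545


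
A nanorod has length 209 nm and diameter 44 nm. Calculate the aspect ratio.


Aspect ratio AR = length / diameter
AR = 209 / 44
AR = 4.75

4.75


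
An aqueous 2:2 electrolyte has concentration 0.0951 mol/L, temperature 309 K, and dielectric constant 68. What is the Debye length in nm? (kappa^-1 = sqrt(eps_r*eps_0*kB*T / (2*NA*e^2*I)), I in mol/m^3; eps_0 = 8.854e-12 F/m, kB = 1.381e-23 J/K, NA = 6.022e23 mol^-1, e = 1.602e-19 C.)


Ionic strength I = 0.0951 * 2^2 * 1000 = 380.4 mol/m^3
kappa^-1 = sqrt(68 * 8.854e-12 * 1.381e-23 * 309 / (2 * 6.022e23 * (1.602e-19)^2 * 380.4))
kappa^-1 = 0.467 nm

0.467


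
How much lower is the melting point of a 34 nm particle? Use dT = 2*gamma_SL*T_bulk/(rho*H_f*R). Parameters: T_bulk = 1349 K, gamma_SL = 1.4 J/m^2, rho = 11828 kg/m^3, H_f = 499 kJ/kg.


Radius R = 34/2 = 17 nm = 1.7e-08 m
Convert H_f = 499 kJ/kg = 499000 J/kg
dT = 2 * gamma_SL * T_bulk / (rho * H_f * R)
dT = 2 * 1.4 * 1349 / (11828 * 499000 * 1.7e-08)
dT = 37.6 K

37.6


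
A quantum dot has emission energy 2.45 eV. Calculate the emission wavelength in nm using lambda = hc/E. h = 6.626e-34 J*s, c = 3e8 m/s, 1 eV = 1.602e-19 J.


Convert energy: E = 2.45 eV = 2.45 * 1.602e-19 = 3.9249e-19 J
lambda = h*c / E = 6.626e-34 * 3e8 / 3.9249e-19
lambda = 5.06459e-07 m = 506.5 nm

506.5


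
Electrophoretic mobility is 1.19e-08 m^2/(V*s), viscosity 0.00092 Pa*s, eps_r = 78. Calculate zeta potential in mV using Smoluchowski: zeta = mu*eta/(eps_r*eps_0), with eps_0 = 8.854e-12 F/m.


Smoluchowski equation: zeta = mu * eta / (eps_r * eps_0)
zeta = 1.19e-08 * 0.00092 / (78 * 8.854e-12)
zeta = 0.015853 V = 15.85 mV

15.85


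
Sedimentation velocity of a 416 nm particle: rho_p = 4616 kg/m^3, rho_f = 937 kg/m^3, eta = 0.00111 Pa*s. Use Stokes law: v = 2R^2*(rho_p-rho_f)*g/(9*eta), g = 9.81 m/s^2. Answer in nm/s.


Radius R = 416/2 nm = 2.08e-07 m
Density difference = 4616 - 937 = 3679 kg/m^3
v = 2 * R^2 * (rho_p - rho_f) * g / (9 * eta)
v = 2 * (2.08e-07)^2 * 3679 * 9.81 / (9 * 0.00111)
v = 3.12601e-07 m/s = 312.6007 nm/s

312.6007


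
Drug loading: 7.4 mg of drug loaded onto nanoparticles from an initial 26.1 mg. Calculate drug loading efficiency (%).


Drug loading efficiency = (drug loaded / drug initial) * 100
DLE = 7.4 / 26.1 * 100
DLE = 0.2835 * 100
DLE = 28.35%

28.35


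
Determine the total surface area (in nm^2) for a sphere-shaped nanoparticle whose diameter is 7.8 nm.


Radius r = 7.8/2 = 3.9 nm
Surface area SA = 4 * pi * r^2
SA = 4 * pi * (3.9)^2
SA = 191.13 nm^2

191.13


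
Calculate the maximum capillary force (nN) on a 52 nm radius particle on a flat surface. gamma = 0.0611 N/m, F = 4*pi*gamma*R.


Convert radius: R = 52 nm = 5.2e-08 m
F = 4 * pi * gamma * R
F = 4 * pi * 0.0611 * 5.2e-08
F = 3.99259e-08 N = 39.9259 nN

39.9259


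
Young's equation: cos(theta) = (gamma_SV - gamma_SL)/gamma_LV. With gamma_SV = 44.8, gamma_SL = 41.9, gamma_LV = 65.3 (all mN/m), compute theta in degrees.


cos(theta) = (gamma_SV - gamma_SL) / gamma_LV
cos(theta) = (44.8 - 41.9) / 65.3
cos(theta) = 0.04441
theta = arccos(0.04441) = 87.45 degrees

87.45


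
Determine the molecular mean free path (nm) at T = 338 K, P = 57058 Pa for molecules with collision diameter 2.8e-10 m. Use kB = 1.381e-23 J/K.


Mean free path: lambda = kB*T / (sqrt(2) * pi * d^2 * P)
lambda = 1.381e-23 * 338 / (sqrt(2) * pi * (2.8e-10)^2 * 57058)
lambda = 2.34862e-07 m
lambda = 234.86 nm

234.86


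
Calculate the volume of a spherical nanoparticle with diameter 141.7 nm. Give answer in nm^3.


Radius r = 141.7/2 = 70.85 nm
Volume V = (4/3) * pi * r^3
V = (4/3) * pi * (70.85)^3
V = 1489732.09 nm^3

1489732.09


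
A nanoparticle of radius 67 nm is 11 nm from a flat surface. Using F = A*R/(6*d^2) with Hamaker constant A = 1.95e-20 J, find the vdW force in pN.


Convert to SI: R = 67 nm = 6.7e-08 m, d = 11 nm = 1.1e-08 m
F = A * R / (6 * d^2)
F = 1.95e-20 * 6.7e-08 / (6 * (1.1e-08)^2)
F = 1.79959e-12 N = 1.8 pN

1.8


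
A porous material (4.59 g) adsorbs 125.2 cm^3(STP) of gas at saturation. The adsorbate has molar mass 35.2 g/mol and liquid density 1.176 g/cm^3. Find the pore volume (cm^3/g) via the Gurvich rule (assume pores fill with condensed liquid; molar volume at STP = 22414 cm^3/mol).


Moles adsorbed n = V_ads / 22414 = 125.2 / 22414 = 5.585795e-03 mol
Liquid volume V_liq = n * M / rho_liq = 5.585795e-03 * 35.2 / 1.176 = 0.16719 cm^3
Specific pore volume V_pore = V_liq / m_sample = 0.16719 / 4.59
V_pore = 0.0364 cm^3/g

0.0364


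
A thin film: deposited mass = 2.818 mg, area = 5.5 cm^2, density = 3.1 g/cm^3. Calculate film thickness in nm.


Convert: m = 2.818 mg = 2.8180e-06 kg, A = 5.5 cm^2 = 5.5000e-04 m^2, rho = 3.1 g/cm^3 = 3100 kg/m^3
t = m / (A * rho)
t = 2.8180e-06 / (5.5000e-04 * 3100)
t = 1.6528e-06 m = 1652.8 nm

1652.8


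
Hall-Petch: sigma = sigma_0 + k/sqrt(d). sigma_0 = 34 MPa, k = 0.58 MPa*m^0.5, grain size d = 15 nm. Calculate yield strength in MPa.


d = 15 nm = 1.5e-08 m
sqrt(d) = 0.0001224745
Hall-Petch contribution = k / sqrt(d) = 0.58 / 0.0001224745 = 4735.7 MPa
sigma = sigma_0 + k/sqrt(d) = 34 + 4735.7 = 4769.7 MPa

4769.7


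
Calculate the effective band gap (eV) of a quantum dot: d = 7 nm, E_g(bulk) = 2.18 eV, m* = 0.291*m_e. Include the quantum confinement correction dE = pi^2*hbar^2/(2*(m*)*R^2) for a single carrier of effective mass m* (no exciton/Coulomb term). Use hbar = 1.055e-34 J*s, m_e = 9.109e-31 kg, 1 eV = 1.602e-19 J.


Radius R = 7/2 nm = 3.5e-09 m
Confinement energy dE = pi^2 * hbar^2 / (2 * m_eff * m_e * R^2)
dE = pi^2 * (1.055e-34)^2 / (2 * 0.291 * 9.109e-31 * (3.5e-09)^2) J, divided by 1.602e-19 J/eV
dE = 0.1056 eV
Total band gap = E_g(bulk) + dE = 2.18 + 0.1056 = 2.2856 eV

2.2856


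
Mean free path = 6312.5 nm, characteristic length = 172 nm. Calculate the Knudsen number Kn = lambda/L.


Knudsen number Kn = lambda / L
Kn = 6312.5 / 172
Kn = 36.7006

36.7006


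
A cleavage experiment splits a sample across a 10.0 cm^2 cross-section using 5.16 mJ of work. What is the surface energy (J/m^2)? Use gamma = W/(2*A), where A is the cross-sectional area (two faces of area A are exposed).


Convert: A = 10.0 cm^2 = 0.001 m^2, W = 5.16 mJ = 0.00516 J
Cleaving exposes two faces of area A, so total new surface = 2*A and gamma = W / (2*A)
gamma = 0.00516 / (2 * 0.001)
gamma = 2.58 J/m^2

2.58


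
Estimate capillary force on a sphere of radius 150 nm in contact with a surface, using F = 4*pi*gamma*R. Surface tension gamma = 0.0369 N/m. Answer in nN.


Convert radius: R = 150 nm = 1.5e-07 m
F = 4 * pi * gamma * R
F = 4 * pi * 0.0369 * 1.5e-07
F = 6.95549e-08 N = 69.5549 nN

69.5549


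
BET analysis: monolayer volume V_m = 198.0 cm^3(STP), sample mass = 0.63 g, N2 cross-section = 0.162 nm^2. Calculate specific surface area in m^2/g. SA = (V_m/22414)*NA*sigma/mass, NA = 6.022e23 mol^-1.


Number of moles in monolayer = V_m / 22414 = 198.0 / 22414 = 0.00883376
Number of molecules = moles * NA = 0.00883376 * 6.022e23
SA = molecules * sigma / mass
SA = (198.0 / 22414) * 6.022e23 * 0.162e-18 / 0.63
SA = 1367.9 m^2/g

1367.9


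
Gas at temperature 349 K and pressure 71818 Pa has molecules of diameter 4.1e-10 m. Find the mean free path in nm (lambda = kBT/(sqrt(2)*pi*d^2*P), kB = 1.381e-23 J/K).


Mean free path: lambda = kB*T / (sqrt(2) * pi * d^2 * P)
lambda = 1.381e-23 * 349 / (sqrt(2) * pi * (4.1e-10)^2 * 71818)
lambda = 8.98573e-08 m
lambda = 89.86 nm

89.86


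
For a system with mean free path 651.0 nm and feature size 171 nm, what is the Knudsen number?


Knudsen number Kn = lambda / L
Kn = 651.0 / 171
Kn = 3.807

3.807


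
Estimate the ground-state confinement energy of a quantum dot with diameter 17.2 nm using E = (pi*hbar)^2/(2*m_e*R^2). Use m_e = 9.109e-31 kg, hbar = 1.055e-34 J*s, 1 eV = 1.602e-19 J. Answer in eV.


Radius R = 17.2/2 = 8.6 nm = 8.6e-09 m
E = (pi * 1.055e-34)^2 / (2 * 9.109e-31 * (8.6e-09)^2)
E(J) = 8.15281e-22
E = E(J) / 1.602e-19 = 0.0051 eV

0.0051


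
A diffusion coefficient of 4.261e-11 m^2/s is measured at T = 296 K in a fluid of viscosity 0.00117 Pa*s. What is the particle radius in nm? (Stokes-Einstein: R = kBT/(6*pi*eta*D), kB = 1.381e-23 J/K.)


Stokes-Einstein: R = kB*T / (6*pi*eta*D)
R = 1.381e-23 * 296 / (6 * pi * 0.00117 * 4.261e-11)
R = 4.34998e-09 m = 4.35 nm

4.35


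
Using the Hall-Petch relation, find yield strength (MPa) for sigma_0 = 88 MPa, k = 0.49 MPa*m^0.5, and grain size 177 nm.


d = 177 nm = 1.77e-07 m
sqrt(d) = 0.0004207137
Hall-Petch contribution = k / sqrt(d) = 0.49 / 0.0004207137 = 1164.7 MPa
sigma = sigma_0 + k/sqrt(d) = 88 + 1164.7 = 1252.7 MPa

1252.7


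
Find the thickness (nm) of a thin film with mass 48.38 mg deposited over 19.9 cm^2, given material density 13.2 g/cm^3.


Convert: m = 48.38 mg = 4.8380e-05 kg, A = 19.9 cm^2 = 1.9900e-03 m^2, rho = 13.2 g/cm^3 = 13200 kg/m^3
t = m / (A * rho)
t = 4.8380e-05 / (1.9900e-03 * 13200)
t = 1.8418e-06 m = 1841.8 nm

1841.8


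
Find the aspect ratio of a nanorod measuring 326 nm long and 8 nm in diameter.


Aspect ratio AR = length / diameter
AR = 326 / 8
AR = 40.75

40.75


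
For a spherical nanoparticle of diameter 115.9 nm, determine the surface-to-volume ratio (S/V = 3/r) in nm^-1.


Radius r = 115.9/2 = 57.95 nm
S/V = 3 / r = 3 / 57.95
S/V = 0.0518 nm^-1

0.0518


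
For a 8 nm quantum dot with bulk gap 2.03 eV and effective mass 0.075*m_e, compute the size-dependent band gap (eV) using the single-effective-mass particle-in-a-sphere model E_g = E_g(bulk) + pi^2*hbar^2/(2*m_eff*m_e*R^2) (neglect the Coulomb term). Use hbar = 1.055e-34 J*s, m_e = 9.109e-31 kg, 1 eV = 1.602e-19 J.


Radius R = 8/2 nm = 4e-09 m
Confinement energy dE = pi^2 * hbar^2 / (2 * m_eff * m_e * R^2)
dE = pi^2 * (1.055e-34)^2 / (2 * 0.075 * 9.109e-31 * (4e-09)^2) J, divided by 1.602e-19 J/eV
dE = 0.3137 eV
Total band gap = E_g(bulk) + dE = 2.03 + 0.3137 = 2.3437 eV

2.3437


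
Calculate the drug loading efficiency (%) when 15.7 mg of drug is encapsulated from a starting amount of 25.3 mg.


Drug loading efficiency = (drug loaded / drug initial) * 100
DLE = 15.7 / 25.3 * 100
DLE = 0.6206 * 100
DLE = 62.06%

62.06


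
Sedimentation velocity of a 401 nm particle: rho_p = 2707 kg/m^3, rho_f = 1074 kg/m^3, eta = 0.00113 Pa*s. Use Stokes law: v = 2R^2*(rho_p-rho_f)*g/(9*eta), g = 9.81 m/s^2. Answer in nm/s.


Radius R = 401/2 nm = 2.005e-07 m
Density difference = 2707 - 1074 = 1633 kg/m^3
v = 2 * R^2 * (rho_p - rho_f) * g / (9 * eta)
v = 2 * (2.005e-07)^2 * 1633 * 9.81 / (9 * 0.00113)
v = 1.26646e-07 m/s = 126.6464 nm/s

126.6464


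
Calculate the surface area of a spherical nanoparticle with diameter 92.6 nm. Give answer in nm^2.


Radius r = 92.6/2 = 46.3 nm
Surface area SA = 4 * pi * r^2
SA = 4 * pi * (46.3)^2
SA = 26938.4 nm^2

26938.4


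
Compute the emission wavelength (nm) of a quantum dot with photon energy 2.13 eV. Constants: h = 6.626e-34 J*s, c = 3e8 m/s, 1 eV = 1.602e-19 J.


Convert energy: E = 2.13 eV = 2.13 * 1.602e-19 = 3.41226e-19 J
lambda = h*c / E = 6.626e-34 * 3e8 / 3.41226e-19
lambda = 5.82546e-07 m = 582.5 nm

582.5


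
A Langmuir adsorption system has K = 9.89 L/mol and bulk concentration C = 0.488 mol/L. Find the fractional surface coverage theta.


Langmuir isotherm: theta = K*C / (1 + K*C)
K*C = 9.89 * 0.488 = 4.82632
theta = 4.82632 / (1 + 4.82632) = 4.82632 / 5.82632
theta = 0.8284

0.8284


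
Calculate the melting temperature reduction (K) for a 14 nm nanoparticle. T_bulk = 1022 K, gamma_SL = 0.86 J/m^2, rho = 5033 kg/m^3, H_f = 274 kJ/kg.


Radius R = 14/2 = 7 nm = 7e-09 m
Convert H_f = 274 kJ/kg = 274000 J/kg
dT = 2 * gamma_SL * T_bulk / (rho * H_f * R)
dT = 2 * 0.86 * 1022 / (5033 * 274000 * 7e-09)
dT = 182.1 K

182.1


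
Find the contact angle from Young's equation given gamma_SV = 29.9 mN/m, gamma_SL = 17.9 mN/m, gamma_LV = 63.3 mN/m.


cos(theta) = (gamma_SV - gamma_SL) / gamma_LV
cos(theta) = (29.9 - 17.9) / 63.3
cos(theta) = 0.189573
theta = arccos(0.189573) = 79.07 degrees

79.07


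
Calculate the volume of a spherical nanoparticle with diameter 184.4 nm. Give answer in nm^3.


Radius r = 184.4/2 = 92.2 nm
Volume V = (4/3) * pi * r^3
V = (4/3) * pi * (92.2)^3
V = 3283079.3 nm^3

3283079.3


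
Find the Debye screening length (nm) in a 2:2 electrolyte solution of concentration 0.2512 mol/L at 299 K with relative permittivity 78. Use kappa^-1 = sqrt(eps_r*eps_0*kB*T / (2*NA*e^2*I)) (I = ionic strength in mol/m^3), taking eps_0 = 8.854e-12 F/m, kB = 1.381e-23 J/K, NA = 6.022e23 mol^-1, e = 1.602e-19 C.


Ionic strength I = 0.2512 * 2^2 * 1000 = 1004.8 mol/m^3
kappa^-1 = sqrt(78 * 8.854e-12 * 1.381e-23 * 299 / (2 * 6.022e23 * (1.602e-19)^2 * 1004.8))
kappa^-1 = 0.303 nm

0.303


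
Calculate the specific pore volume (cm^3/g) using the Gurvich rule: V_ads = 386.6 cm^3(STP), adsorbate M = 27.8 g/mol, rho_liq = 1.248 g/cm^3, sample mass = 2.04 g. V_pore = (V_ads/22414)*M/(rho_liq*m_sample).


Moles adsorbed n = V_ads / 22414 = 386.6 / 22414 = 1.724815e-02 mol
Liquid volume V_liq = n * M / rho_liq = 1.724815e-02 * 27.8 / 1.248 = 0.38421 cm^3
Specific pore volume V_pore = V_liq / m_sample = 0.38421 / 2.04
V_pore = 0.1883 cm^3/g

0.1883


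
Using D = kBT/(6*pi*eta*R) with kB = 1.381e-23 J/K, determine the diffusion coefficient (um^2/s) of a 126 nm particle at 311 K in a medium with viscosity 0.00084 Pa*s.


Radius R = 126/2 = 63 nm = 6.3e-08 m
D = kB*T / (6*pi*eta*R)
D = 1.381e-23 * 311 / (6 * pi * 0.00084 * 6.3e-08)
D = 4.30559e-12 m^2/s = 4.306 um^2/s

4.306


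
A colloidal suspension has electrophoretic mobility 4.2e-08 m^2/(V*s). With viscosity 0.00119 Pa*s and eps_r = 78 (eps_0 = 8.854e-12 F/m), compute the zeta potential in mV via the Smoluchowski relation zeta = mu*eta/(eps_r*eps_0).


Smoluchowski equation: zeta = mu * eta / (eps_r * eps_0)
zeta = 4.2e-08 * 0.00119 / (78 * 8.854e-12)
zeta = 0.072371 V = 72.37 mV

72.37


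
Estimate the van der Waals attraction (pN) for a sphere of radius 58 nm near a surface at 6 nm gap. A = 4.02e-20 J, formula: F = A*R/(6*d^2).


Convert to SI: R = 58 nm = 5.8e-08 m, d = 6 nm = 6e-09 m
F = A * R / (6 * d^2)
F = 4.02e-20 * 5.8e-08 / (6 * (6e-09)^2)
F = 1.07944e-11 N = 10.794 pN

10.794


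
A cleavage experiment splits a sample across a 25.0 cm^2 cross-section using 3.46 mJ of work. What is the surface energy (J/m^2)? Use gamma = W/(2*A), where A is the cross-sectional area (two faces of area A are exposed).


Convert: A = 25.0 cm^2 = 0.0025 m^2, W = 3.46 mJ = 0.00346 J
Cleaving exposes two faces of area A, so total new surface = 2*A and gamma = W / (2*A)
gamma = 0.00346 / (2 * 0.0025)
gamma = 0.692 J/m^2

0.692


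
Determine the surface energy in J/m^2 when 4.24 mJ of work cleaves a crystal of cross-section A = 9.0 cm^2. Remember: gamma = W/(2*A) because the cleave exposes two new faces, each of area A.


Convert: A = 9.0 cm^2 = 0.0009 m^2, W = 4.24 mJ = 0.00424 J
Cleaving exposes two faces of area A, so total new surface = 2*A and gamma = W / (2*A)
gamma = 0.00424 / (2 * 0.0009)
gamma = 2.356 J/m^2

2.356
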